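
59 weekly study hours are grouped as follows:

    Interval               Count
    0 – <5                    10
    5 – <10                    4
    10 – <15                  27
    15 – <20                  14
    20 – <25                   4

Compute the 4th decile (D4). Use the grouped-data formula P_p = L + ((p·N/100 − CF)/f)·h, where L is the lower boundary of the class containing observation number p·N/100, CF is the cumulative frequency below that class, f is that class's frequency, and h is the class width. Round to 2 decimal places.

11.78

N = 59; target position k = 40/100 · 59 = 23.6.
Cumulative frequencies: 10, 14, 41, 55, 59.
Observation 23.6 falls in the class 10 – <15.
L = 10, CF = 14, f = 27, h = 5.
P40 = 10 + ((23.6 − 14)/27)·5 = 10 + 1.77778 = 11.7778.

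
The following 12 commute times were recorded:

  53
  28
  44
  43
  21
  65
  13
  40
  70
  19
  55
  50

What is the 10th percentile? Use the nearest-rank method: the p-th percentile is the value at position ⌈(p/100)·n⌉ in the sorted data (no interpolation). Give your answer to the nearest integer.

19

Sorted: 13, 19, 21, 28, 40, 43, 44, 50, 53, 55, 65, 70.
n = 12.
Position = ⌈10/100 · 12⌉ = ⌈1.2⌉ = 2.
The value at rank 2 is 19.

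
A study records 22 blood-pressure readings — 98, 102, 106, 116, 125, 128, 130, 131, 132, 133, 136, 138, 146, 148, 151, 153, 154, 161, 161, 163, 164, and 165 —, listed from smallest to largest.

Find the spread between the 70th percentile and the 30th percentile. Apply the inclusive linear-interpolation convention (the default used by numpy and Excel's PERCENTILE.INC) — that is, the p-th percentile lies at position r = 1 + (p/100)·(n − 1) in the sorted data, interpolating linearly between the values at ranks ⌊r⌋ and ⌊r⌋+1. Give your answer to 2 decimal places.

n = 22.
P30: r = 7.3; ranks 7–8 are 130, 131; interpolating gives 130.3.
P70: r = 15.7; ranks 15–16 are 151, 153; interpolating gives 152.4.
Difference: 152.4 − 130.3 = 22.1.

22.10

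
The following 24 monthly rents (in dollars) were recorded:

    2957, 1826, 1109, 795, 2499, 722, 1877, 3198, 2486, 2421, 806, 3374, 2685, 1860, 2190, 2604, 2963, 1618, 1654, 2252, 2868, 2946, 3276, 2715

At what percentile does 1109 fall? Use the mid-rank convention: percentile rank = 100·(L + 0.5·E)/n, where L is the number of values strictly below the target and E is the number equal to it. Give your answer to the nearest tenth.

Sorted: 722, 795, 806, 1109, 1618, 1654, 1826, 1860, 1877, 2190, 2252, 2421, 2486, 2499, 2604, 2685, 2715, 2868, 2946, 2957, 2963, 3198, 3276, 3374.
Count below 1109: L = 3; count equal: E = 1; n = 24.
Percentile rank = 100·(3 + 0.5·1)/24 = 100·3.5/24 = 14.58.

14.6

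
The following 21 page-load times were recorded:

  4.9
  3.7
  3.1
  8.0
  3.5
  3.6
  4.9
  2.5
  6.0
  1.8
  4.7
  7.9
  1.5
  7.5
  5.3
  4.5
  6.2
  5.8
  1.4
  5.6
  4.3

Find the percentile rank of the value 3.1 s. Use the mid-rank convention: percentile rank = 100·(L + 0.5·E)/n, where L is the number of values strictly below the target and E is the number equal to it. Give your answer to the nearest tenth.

Sorted: 1.4, 1.5, 1.8, 2.5, 3.1, 3.5, 3.6, 3.7, 4.3, 4.5, 4.7, 4.9, 4.9, 5.3, 5.6, 5.8, 6.0, 6.2, 7.5, 7.9, 8.0.
Count below 3.1: L = 4; count equal: E = 1; n = 21.
Percentile rank = 100·(4 + 0.5·1)/21 = 100·4.5/21 = 21.43.

21.4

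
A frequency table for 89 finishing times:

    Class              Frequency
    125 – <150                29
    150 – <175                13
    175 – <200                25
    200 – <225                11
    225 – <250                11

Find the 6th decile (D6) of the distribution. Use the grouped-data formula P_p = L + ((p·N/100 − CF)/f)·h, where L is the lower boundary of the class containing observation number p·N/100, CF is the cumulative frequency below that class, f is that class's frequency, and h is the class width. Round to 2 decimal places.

186.40

N = 89; target position k = 60/100 · 89 = 53.4.
Cumulative frequencies: 29, 42, 67, 78, 89.
Observation 53.4 falls in the class 175 – <200.
L = 175, CF = 42, f = 25, h = 25.
P60 = 175 + ((53.4 − 42)/25)·25 = 175 + 11.4 = 186.4.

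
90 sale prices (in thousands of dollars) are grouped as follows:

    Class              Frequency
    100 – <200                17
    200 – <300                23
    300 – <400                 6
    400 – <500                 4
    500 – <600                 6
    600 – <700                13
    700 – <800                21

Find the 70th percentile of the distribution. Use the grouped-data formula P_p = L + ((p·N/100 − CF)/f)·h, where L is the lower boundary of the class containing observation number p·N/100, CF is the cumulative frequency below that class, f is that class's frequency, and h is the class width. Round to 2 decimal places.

653.85

N = 90; target position k = 70/100 · 90 = 63.
Cumulative frequencies: 17, 40, 46, 50, 56, 69, 90.
Observation 63 falls in the class 600 – <700.
L = 600, CF = 56, f = 13, h = 100.
P70 = 600 + ((63 − 56)/13)·100 = 600 + 53.8462 = 653.846.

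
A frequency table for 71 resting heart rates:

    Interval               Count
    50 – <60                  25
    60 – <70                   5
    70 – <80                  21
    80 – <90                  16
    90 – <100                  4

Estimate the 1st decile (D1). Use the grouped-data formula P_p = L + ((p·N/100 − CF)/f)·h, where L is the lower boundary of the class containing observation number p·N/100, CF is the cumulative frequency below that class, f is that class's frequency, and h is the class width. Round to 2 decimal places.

52.84

N = 71; target position k = 10/100 · 71 = 7.1.
Cumulative frequencies: 25, 30, 51, 67, 71.
Observation 7.1 falls in the class 50 – <60.
L = 50, CF = 0, f = 25, h = 10.
P10 = 50 + ((7.1 − 0)/25)·10 = 50 + 2.84 = 52.84.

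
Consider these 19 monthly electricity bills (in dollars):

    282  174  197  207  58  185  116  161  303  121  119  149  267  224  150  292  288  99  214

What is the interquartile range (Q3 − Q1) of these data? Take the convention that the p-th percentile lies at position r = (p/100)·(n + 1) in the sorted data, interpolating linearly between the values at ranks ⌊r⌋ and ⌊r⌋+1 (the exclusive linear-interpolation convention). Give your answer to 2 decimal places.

146.00

Sorted: 58, 99, 116, 119, 121, 149, 150, 161, 174, 185, 197, 207, 214, 224, 267, 282, 288, 292, 303.
n = 19.
P25: r = 5 (integer) → 121.
P75: r = 15 (integer) → 267.
Difference: 267 − 121 = 146.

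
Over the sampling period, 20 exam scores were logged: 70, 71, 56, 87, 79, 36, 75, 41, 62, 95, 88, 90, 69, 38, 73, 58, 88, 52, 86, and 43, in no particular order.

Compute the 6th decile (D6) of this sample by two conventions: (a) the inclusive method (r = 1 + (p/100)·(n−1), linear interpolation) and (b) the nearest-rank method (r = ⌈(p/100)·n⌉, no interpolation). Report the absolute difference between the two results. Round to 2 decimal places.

Sorted: 36, 38, 41, 43, 52, 56, 58, 62, 69, 70, 71, 73, 75, 79, 86, 87, 88, 88, 90, 95.
n = 20.
(a) r = 12.4; between ranks 12 (73) and 13 (75): 73.8.
(b) the nearest-rank method: rank 12 → 73.
|73.8 − 73| = 0.8.

0.80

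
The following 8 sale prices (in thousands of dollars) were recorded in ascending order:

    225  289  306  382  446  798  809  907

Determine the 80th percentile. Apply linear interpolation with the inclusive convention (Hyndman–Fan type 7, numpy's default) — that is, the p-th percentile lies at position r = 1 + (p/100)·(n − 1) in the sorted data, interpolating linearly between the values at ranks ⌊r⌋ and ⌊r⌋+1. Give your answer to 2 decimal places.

n = 8.
r = 1 + (80/100)·(8 − 1) = 1 + 5.6 = 6.6.
Rank 6 is 798 and rank 7 is 809.
Interpolate: 798 + 0.6·(809 − 798) = 798 + 0.6·11 = 804.6.

804.60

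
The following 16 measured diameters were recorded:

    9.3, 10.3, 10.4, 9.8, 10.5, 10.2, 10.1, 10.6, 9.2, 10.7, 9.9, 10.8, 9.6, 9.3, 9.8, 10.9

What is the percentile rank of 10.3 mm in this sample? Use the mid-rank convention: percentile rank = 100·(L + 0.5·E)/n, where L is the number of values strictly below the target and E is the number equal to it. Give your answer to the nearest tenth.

59.4

Sorted: 9.2, 9.3, 9.3, 9.6, 9.8, 9.8, 9.9, 10.1, 10.2, 10.3, 10.4, 10.5, 10.6, 10.7, 10.8, 10.9.
Count below 10.3: L = 9; count equal: E = 1; n = 16.
Percentile rank = 100·(9 + 0.5·1)/16 = 100·9.5/16 = 59.38.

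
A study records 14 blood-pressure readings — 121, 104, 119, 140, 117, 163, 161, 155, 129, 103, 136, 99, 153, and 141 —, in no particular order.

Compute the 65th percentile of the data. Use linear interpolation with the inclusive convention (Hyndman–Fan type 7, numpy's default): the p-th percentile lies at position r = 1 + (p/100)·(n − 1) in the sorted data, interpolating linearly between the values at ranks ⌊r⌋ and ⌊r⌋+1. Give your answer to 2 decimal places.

Sorted: 99, 103, 104, 117, 119, 121, 129, 136, 140, 141, 153, 155, 161, 163.
n = 14.
r = 1 + (65/100)·(14 − 1) = 1 + 8.45 = 9.45.
Rank 9 is 140 and rank 10 is 141.
Interpolate: 140 + 0.45·(141 − 140) = 140 + 0.45·1 = 140.45.

140.45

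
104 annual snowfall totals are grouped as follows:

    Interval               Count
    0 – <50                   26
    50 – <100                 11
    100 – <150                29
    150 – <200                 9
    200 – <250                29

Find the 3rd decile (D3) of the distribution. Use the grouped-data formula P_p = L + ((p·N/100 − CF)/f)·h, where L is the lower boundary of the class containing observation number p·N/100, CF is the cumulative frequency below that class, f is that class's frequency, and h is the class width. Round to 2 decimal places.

N = 104; target position k = 30/100 · 104 = 31.2.
Cumulative frequencies: 26, 37, 66, 75, 104.
Observation 31.2 falls in the class 50 – <100.
L = 50, CF = 26, f = 11, h = 50.
P30 = 50 + ((31.2 − 26)/11)·50 = 50 + 23.6364 = 73.6364.

73.64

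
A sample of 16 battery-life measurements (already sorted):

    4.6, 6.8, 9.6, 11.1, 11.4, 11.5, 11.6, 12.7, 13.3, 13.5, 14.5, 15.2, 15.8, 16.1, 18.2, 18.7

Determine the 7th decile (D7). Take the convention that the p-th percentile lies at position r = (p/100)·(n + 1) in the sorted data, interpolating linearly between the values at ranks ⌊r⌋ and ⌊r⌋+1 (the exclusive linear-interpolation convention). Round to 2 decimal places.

n = 16.
r = (70/100)·(16 + 1) = 11.9.
Rank 11 is 14.5 and rank 12 is 15.2.
Interpolate: 14.5 + 0.9·(15.2 − 14.5) = 14.5 + 0.9·0.7 = 15.13.

15.13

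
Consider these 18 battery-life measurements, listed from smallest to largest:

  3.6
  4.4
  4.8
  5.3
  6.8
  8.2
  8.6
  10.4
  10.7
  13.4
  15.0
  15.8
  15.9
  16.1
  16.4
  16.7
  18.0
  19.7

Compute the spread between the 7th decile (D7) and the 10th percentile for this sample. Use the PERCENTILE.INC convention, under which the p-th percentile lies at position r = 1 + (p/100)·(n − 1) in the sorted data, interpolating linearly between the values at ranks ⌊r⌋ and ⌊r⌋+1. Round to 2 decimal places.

n = 18.
P10: r = 2.7; ranks 2–3 are 4.4, 4.8; interpolating gives 4.68.
P70: r = 12.9; ranks 12–13 are 15.8, 15.9; interpolating gives 15.89.
Difference: 15.89 − 4.68 = 11.21.

11.21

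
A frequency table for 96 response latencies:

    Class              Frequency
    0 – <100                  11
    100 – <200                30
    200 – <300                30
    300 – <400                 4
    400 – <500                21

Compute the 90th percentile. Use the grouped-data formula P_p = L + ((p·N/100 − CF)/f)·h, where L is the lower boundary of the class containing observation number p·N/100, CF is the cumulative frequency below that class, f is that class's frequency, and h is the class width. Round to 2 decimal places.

N = 96; target position k = 90/100 · 96 = 86.4.
Cumulative frequencies: 11, 41, 71, 75, 96.
Observation 86.4 falls in the class 400 – <500.
L = 400, CF = 75, f = 21, h = 100.
P90 = 400 + ((86.4 − 75)/21)·100 = 400 + 54.2857 = 454.286.

454.29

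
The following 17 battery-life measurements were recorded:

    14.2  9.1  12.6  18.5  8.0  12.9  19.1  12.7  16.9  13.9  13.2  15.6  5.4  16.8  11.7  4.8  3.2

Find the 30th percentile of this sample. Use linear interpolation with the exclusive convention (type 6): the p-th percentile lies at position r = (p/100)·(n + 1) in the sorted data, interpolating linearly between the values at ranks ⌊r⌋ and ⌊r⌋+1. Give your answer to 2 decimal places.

10.14

Sorted: 3.2, 4.8, 5.4, 8.0, 9.1, 11.7, 12.6, 12.7, 12.9, 13.2, 13.9, 14.2, 15.6, 16.8, 16.9, 18.5, 19.1.
n = 17.
r = (30/100)·(17 + 1) = 5.4.
Rank 5 is 9.1 and rank 6 is 11.7.
Interpolate: 9.1 + 0.4·(11.7 − 9.1) = 9.1 + 0.4·2.6 = 10.14.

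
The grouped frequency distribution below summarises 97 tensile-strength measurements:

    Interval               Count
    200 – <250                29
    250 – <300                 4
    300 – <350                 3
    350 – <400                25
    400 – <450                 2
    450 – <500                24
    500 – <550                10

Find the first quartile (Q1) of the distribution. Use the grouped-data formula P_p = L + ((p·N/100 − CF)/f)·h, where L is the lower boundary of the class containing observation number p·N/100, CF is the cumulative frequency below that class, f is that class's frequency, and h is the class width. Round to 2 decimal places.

241.81

N = 97; target position k = 25/100 · 97 = 24.25.
Cumulative frequencies: 29, 33, 36, 61, 63, 87, 97.
Observation 24.25 falls in the class 200 – <250.
L = 200, CF = 0, f = 29, h = 50.
P25 = 200 + ((24.25 − 0)/29)·50 = 200 + 41.8103 = 241.81.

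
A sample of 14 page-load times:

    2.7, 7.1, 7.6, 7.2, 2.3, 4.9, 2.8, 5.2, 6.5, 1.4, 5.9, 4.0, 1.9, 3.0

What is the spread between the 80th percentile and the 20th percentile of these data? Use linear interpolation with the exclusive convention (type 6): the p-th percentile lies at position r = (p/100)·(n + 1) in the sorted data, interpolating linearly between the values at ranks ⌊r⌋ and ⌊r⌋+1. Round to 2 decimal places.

Sorted: 1.4, 1.9, 2.3, 2.7, 2.8, 3.0, 4.0, 4.9, 5.2, 5.9, 6.5, 7.1, 7.2, 7.6.
n = 14.
P20: r = 3 (integer) → 2.3.
P80: r = 12 (integer) → 7.1.
Difference: 7.1 − 2.3 = 4.8.

4.80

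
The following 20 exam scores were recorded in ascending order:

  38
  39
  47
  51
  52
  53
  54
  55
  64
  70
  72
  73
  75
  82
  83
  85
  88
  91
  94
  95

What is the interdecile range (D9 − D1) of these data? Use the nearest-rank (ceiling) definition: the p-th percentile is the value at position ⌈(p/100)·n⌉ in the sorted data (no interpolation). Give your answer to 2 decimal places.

n = 20.
P10: rank ⌈10/100·20⌉ = 2 → 39.
P90: rank ⌈90/100·20⌉ = 18 → 91.
Difference: 91 − 39 = 52.

52.00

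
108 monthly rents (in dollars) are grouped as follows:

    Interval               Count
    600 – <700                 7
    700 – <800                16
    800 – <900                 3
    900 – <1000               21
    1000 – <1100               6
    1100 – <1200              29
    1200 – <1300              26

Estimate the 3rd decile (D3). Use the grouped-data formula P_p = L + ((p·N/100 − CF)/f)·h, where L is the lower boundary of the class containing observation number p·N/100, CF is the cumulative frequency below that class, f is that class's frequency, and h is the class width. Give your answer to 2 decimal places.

N = 108; target position k = 30/100 · 108 = 32.4.
Cumulative frequencies: 7, 23, 26, 47, 53, 82, 108.
Observation 32.4 falls in the class 900 – <1000.
L = 900, CF = 26, f = 21, h = 100.
P30 = 900 + ((32.4 − 26)/21)·100 = 900 + 30.4762 = 930.476.

930.48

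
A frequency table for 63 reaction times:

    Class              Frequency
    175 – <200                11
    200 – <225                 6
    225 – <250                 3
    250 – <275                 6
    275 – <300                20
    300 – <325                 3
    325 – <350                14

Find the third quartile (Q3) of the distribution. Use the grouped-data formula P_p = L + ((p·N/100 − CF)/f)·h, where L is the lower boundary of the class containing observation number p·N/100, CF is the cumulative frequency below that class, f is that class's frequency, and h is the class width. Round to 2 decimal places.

310.42

N = 63; target position k = 75/100 · 63 = 47.25.
Cumulative frequencies: 11, 17, 20, 26, 46, 49, 63.
Observation 47.25 falls in the class 300 – <325.
L = 300, CF = 46, f = 3, h = 25.
P75 = 300 + ((47.25 − 46)/3)·25 = 300 + 10.4167 = 310.417.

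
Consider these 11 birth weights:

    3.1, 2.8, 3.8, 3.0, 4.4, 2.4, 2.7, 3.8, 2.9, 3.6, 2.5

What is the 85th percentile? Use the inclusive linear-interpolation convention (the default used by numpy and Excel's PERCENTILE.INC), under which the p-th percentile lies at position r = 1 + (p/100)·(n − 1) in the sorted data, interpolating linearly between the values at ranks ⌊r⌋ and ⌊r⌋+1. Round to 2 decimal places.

3.80

Sorted: 2.4, 2.5, 2.7, 2.8, 2.9, 3.0, 3.1, 3.6, 3.8, 3.8, 4.4.
n = 11.
r = 1 + (85/100)·(11 − 1) = 1 + 8.5 = 9.5.
Rank 9 is 3.8 and rank 10 is 3.8.
Interpolate: 3.8 + 0.5·(3.8 − 3.8) = 3.8 + 0.5·0 = 3.8.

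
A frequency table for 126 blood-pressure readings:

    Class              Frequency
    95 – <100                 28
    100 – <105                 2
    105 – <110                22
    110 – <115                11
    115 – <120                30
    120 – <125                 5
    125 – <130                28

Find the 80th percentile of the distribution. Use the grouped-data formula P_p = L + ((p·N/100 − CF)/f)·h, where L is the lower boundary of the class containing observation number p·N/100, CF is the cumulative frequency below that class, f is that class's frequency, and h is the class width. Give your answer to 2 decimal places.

125.50

N = 126; target position k = 80/100 · 126 = 100.8.
Cumulative frequencies: 28, 30, 52, 63, 93, 98, 126.
Observation 100.8 falls in the class 125 – <130.
L = 125, CF = 98, f = 28, h = 5.
P80 = 125 + ((100.8 − 98)/28)·5 = 125 + 0.5 = 125.5.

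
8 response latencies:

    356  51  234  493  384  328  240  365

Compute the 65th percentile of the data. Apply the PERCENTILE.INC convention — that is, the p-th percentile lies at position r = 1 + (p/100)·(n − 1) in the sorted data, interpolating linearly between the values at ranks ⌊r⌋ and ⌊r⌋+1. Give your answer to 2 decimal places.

360.95

Sorted: 51, 234, 240, 328, 356, 365, 384, 493.
n = 8.
r = 1 + (65/100)·(8 − 1) = 1 + 4.55 = 5.55.
Rank 5 is 356 and rank 6 is 365.
Interpolate: 356 + 0.55·(365 − 356) = 356 + 0.55·9 = 360.95.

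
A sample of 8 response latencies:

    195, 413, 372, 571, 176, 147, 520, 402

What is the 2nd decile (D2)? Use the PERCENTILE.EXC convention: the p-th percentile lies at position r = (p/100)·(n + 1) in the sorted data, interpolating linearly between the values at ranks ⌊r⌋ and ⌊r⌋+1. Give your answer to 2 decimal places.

170.20

Sorted: 147, 176, 195, 372, 402, 413, 520, 571.
n = 8.
r = (20/100)·(8 + 1) = 1.8.
Rank 1 is 147 and rank 2 is 176.
Interpolate: 147 + 0.8·(176 − 147) = 147 + 0.8·29 = 170.2.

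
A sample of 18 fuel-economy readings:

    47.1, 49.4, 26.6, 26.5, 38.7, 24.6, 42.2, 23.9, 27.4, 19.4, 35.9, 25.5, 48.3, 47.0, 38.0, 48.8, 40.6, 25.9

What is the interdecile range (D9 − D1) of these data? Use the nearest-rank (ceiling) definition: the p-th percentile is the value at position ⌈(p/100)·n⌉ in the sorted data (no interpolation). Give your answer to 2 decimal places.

Sorted: 19.4, 23.9, 24.6, 25.5, 25.9, 26.5, 26.6, 27.4, 35.9, 38.0, 38.7, 40.6, 42.2, 47.0, 47.1, 48.3, 48.8, 49.4.
n = 18.
P10: rank ⌈10/100·18⌉ = 2 → 23.9.
P90: rank ⌈90/100·18⌉ = 17 → 48.8.
Difference: 48.8 − 23.9 = 24.9.

24.90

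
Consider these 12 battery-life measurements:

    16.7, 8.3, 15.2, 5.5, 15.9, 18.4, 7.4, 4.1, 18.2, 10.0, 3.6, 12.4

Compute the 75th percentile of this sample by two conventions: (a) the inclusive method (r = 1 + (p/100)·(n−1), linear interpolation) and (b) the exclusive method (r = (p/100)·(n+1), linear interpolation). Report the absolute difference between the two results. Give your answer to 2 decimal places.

0.40

Sorted: 3.6, 4.1, 5.5, 7.4, 8.3, 10.0, 12.4, 15.2, 15.9, 16.7, 18.2, 18.4.
n = 12.
(a) r = 9.25; between ranks 9 (15.9) and 10 (16.7): 16.1.
(b) r = 9.75; between ranks 9 (15.9) and 10 (16.7): 16.5.
|16.1 − 16.5| = 0.4.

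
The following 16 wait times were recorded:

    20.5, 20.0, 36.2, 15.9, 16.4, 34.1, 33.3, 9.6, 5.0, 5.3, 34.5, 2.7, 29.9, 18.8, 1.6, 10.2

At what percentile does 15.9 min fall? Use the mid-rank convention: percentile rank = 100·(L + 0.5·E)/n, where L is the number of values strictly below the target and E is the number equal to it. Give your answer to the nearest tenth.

40.6

Sorted: 1.6, 2.7, 5.0, 5.3, 9.6, 10.2, 15.9, 16.4, 18.8, 20.0, 20.5, 29.9, 33.3, 34.1, 34.5, 36.2.
Count below 15.9: L = 6; count equal: E = 1; n = 16.
Percentile rank = 100·(6 + 0.5·1)/16 = 100·6.5/16 = 40.62.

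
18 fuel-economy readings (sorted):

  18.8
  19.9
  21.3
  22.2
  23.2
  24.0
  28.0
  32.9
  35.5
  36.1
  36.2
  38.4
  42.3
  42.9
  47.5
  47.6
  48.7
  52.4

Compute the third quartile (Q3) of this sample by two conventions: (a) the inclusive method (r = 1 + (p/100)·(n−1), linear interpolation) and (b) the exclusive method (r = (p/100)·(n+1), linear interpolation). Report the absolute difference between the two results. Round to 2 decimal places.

1.30

n = 18.
(a) r = 13.75; between ranks 13 (42.3) and 14 (42.9): 42.75.
(b) r = 14.25; between ranks 14 (42.9) and 15 (47.5): 44.05.
|42.75 − 44.05| = 1.3.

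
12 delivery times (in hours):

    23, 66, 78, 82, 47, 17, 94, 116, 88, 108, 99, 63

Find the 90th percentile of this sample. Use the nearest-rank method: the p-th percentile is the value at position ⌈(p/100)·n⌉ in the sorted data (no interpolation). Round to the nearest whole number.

Sorted: 17, 23, 47, 63, 66, 78, 82, 88, 94, 99, 108, 116.
n = 12.
Position = ⌈90/100 · 12⌉ = ⌈10.8⌉ = 11.
The value at rank 11 is 108.

108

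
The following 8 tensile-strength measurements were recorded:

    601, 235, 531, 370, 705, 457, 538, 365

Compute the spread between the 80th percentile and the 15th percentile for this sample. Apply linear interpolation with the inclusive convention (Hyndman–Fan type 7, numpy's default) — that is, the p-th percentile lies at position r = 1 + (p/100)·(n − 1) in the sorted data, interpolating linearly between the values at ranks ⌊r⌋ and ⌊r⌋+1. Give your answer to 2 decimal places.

210.55

Sorted: 235, 365, 370, 457, 531, 538, 601, 705.
n = 8.
P15: r = 2.05; ranks 2–3 are 365, 370; interpolating gives 365.25.
P80: r = 6.6; ranks 6–7 are 538, 601; interpolating gives 575.8.
Difference: 575.8 − 365.25 = 210.55.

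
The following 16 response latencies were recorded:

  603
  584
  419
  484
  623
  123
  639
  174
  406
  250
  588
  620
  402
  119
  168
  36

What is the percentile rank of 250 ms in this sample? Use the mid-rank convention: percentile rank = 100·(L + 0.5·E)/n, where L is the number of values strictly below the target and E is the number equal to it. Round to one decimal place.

Sorted: 36, 119, 123, 168, 174, 250, 402, 406, 419, 484, 584, 588, 603, 620, 623, 639.
Count below 250: L = 5; count equal: E = 1; n = 16.
Percentile rank = 100·(5 + 0.5·1)/16 = 100·5.5/16 = 34.38.

34.4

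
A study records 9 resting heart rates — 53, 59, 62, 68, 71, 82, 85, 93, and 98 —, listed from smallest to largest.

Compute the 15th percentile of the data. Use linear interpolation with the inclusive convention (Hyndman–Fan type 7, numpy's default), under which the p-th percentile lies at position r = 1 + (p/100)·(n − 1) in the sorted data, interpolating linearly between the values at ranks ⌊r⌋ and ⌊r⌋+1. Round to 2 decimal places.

59.60

n = 9.
r = 1 + (15/100)·(9 − 1) = 1 + 1.2 = 2.2.
Rank 2 is 59 and rank 3 is 62.
Interpolate: 59 + 0.2·(62 − 59) = 59 + 0.2·3 = 59.6.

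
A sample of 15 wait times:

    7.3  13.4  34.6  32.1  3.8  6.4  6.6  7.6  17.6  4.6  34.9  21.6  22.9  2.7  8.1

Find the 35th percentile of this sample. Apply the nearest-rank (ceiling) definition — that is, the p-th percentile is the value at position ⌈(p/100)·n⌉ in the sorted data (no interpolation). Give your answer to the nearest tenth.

Sorted: 2.7, 3.8, 4.6, 6.4, 6.6, 7.3, 7.6, 8.1, 13.4, 17.6, 21.6, 22.9, 32.1, 34.6, 34.9.
n = 15.
Position = ⌈35/100 · 15⌉ = ⌈5.25⌉ = 6.
The value at rank 6 is 7.3.

7.3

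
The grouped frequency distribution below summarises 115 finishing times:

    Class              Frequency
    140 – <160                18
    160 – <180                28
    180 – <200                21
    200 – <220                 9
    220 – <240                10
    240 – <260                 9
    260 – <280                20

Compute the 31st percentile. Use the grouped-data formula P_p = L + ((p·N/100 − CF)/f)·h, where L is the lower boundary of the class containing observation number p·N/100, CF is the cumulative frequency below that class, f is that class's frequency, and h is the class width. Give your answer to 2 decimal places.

172.61

N = 115; target position k = 31/100 · 115 = 35.65.
Cumulative frequencies: 18, 46, 67, 76, 86, 95, 115.
Observation 35.65 falls in the class 160 – <180.
L = 160, CF = 18, f = 28, h = 20.
P31 = 160 + ((35.65 − 18)/28)·20 = 160 + 12.6071 = 172.607.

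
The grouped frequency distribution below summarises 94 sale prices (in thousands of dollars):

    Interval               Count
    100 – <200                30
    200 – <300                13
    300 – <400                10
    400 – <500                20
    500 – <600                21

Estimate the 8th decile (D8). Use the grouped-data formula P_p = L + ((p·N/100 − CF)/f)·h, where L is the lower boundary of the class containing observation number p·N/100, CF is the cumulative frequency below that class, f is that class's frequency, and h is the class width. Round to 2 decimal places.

510.48

N = 94; target position k = 80/100 · 94 = 75.2.
Cumulative frequencies: 30, 43, 53, 73, 94.
Observation 75.2 falls in the class 500 – <600.
L = 500, CF = 73, f = 21, h = 100.
P80 = 500 + ((75.2 − 73)/21)·100 = 500 + 10.4762 = 510.476.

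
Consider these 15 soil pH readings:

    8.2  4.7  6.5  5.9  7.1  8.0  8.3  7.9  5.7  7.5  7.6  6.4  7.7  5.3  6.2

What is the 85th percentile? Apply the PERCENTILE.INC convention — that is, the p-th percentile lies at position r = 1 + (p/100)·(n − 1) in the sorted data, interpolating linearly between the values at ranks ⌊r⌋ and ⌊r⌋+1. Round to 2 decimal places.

Sorted: 4.7, 5.3, 5.7, 5.9, 6.2, 6.4, 6.5, 7.1, 7.5, 7.6, 7.7, 7.9, 8.0, 8.2, 8.3.
n = 15.
r = 1 + (85/100)·(15 − 1) = 1 + 11.9 = 12.9.
Rank 12 is 7.9 and rank 13 is 8.0.
Interpolate: 7.9 + 0.9·(8.0 − 7.9) = 7.9 + 0.9·0.1 = 7.99.

7.99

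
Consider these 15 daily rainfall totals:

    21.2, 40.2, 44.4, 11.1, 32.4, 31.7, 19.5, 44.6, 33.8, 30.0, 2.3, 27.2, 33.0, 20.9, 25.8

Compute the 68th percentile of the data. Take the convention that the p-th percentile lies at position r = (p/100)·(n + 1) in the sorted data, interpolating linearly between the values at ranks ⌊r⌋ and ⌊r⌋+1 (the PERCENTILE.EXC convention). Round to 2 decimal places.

32.93

Sorted: 2.3, 11.1, 19.5, 20.9, 21.2, 25.8, 27.2, 30.0, 31.7, 32.4, 33.0, 33.8, 40.2, 44.4, 44.6.
n = 15.
r = (68/100)·(15 + 1) = 10.88.
Rank 10 is 32.4 and rank 11 is 33.0.
Interpolate: 32.4 + 0.88·(33.0 − 32.4) = 32.4 + 0.88·0.6 = 32.928.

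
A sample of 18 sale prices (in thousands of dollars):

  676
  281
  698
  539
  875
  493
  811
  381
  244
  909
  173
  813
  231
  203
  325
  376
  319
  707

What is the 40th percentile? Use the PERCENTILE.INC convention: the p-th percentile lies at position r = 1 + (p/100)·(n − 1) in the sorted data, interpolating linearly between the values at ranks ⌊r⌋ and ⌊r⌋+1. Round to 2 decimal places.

Sorted: 173, 203, 231, 244, 281, 319, 325, 376, 381, 493, 539, 676, 698, 707, 811, 813, 875, 909.
n = 18.
r = 1 + (40/100)·(18 − 1) = 1 + 6.8 = 7.8.
Rank 7 is 325 and rank 8 is 376.
Interpolate: 325 + 0.8·(376 − 325) = 325 + 0.8·51 = 365.8.

365.80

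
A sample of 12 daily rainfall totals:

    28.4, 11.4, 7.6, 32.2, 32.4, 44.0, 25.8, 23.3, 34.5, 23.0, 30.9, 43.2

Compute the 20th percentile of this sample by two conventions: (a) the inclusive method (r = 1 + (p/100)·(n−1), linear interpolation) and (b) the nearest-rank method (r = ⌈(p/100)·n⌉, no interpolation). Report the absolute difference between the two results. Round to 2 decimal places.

Sorted: 7.6, 11.4, 23.0, 23.3, 25.8, 28.4, 30.9, 32.2, 32.4, 34.5, 43.2, 44.0.
n = 12.
(a) r = 3.2; between ranks 3 (23.0) and 4 (23.3): 23.06.
(b) the nearest-rank method: rank 3 → 23.
|23.06 − 23| = 0.06.

0.06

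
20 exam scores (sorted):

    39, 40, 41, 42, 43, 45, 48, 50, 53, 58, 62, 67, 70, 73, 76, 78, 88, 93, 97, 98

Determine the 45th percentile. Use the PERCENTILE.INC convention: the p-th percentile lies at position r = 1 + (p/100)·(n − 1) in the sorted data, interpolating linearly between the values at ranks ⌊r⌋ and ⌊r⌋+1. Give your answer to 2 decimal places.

n = 20.
r = 1 + (45/100)·(20 − 1) = 1 + 8.55 = 9.55.
Rank 9 is 53 and rank 10 is 58.
Interpolate: 53 + 0.55·(58 − 53) = 53 + 0.55·5 = 55.75.

55.75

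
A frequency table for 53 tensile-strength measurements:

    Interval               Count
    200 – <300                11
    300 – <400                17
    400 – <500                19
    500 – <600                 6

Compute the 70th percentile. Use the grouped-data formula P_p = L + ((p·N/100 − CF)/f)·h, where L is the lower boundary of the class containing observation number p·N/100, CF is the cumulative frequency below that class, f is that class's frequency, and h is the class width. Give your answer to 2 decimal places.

447.89

N = 53; target position k = 70/100 · 53 = 37.1.
Cumulative frequencies: 11, 28, 47, 53.
Observation 37.1 falls in the class 400 – <500.
L = 400, CF = 28, f = 19, h = 100.
P70 = 400 + ((37.1 − 28)/19)·100 = 400 + 47.8947 = 447.895.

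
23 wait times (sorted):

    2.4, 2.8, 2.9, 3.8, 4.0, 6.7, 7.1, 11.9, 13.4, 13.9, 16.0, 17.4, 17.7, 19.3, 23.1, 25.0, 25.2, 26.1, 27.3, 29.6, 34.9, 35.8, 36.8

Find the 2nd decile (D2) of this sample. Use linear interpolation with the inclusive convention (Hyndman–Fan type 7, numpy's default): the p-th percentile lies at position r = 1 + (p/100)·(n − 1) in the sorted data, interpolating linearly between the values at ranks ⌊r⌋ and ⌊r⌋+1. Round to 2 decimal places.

n = 23.
r = 1 + (20/100)·(23 − 1) = 1 + 4.4 = 5.4.
Rank 5 is 4.0 and rank 6 is 6.7.
Interpolate: 4.0 + 0.4·(6.7 − 4.0) = 4.0 + 0.4·2.7 = 5.08.

5.08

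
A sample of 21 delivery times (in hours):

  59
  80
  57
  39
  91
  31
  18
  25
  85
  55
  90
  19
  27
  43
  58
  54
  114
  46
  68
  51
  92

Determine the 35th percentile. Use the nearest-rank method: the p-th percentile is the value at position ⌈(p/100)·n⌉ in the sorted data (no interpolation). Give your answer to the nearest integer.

46

Sorted: 18, 19, 25, 27, 31, 39, 43, 46, 51, 54, 55, 57, 58, 59, 68, 80, 85, 90, 91, 92, 114.
n = 21.
Position = ⌈35/100 · 21⌉ = ⌈7.35⌉ = 8.
The value at rank 8 is 46.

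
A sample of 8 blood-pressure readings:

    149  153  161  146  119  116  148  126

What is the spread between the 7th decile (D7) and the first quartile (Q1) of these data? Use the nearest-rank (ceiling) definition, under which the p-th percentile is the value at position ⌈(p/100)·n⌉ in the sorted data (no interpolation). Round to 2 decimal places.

30.00

Sorted: 116, 119, 126, 146, 148, 149, 153, 161.
n = 8.
P25: rank ⌈25/100·8⌉ = 2 → 119.
P70: rank ⌈70/100·8⌉ = 6 → 149.
Difference: 149 − 119 = 30.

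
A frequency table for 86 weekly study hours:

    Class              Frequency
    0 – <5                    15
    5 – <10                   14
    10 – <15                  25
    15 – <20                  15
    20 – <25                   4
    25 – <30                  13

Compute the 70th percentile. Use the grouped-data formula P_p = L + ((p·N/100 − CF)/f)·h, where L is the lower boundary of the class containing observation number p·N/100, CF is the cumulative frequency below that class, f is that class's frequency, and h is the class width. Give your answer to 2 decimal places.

17.07

N = 86; target position k = 70/100 · 86 = 60.2.
Cumulative frequencies: 15, 29, 54, 69, 73, 86.
Observation 60.2 falls in the class 15 – <20.
L = 15, CF = 54, f = 15, h = 5.
P70 = 15 + ((60.2 − 54)/15)·5 = 15 + 2.06667 = 17.0667.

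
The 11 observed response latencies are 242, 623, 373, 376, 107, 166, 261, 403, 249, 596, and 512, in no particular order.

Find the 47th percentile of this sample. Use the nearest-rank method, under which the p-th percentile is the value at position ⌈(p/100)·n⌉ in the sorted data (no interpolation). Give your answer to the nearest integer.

Sorted: 107, 166, 242, 249, 261, 373, 376, 403, 512, 596, 623.
n = 11.
Position = ⌈47/100 · 11⌉ = ⌈5.17⌉ = 6.
The value at rank 6 is 373.

373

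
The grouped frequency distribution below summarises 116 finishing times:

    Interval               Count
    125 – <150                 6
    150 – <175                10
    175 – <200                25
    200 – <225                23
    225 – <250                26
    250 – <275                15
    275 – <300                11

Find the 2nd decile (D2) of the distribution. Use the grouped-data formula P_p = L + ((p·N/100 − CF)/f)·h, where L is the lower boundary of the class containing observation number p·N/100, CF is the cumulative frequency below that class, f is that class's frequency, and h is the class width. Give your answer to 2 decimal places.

N = 116; target position k = 20/100 · 116 = 23.2.
Cumulative frequencies: 6, 16, 41, 64, 90, 105, 116.
Observation 23.2 falls in the class 175 – <200.
L = 175, CF = 16, f = 25, h = 25.
P20 = 175 + ((23.2 − 16)/25)·25 = 175 + 7.2 = 182.2.

182.20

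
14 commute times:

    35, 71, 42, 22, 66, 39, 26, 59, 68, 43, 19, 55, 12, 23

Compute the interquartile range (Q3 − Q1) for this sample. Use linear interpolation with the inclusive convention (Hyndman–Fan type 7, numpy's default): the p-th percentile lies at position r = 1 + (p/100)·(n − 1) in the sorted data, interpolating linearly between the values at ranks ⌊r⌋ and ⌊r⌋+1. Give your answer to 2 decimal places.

Sorted: 12, 19, 22, 23, 26, 35, 39, 42, 43, 55, 59, 66, 68, 71.
n = 14.
P25: r = 4.25; ranks 4–5 are 23, 26; interpolating gives 23.75.
P75: r = 10.75; ranks 10–11 are 55, 59; interpolating gives 58.
Difference: 58 − 23.75 = 34.25.

34.25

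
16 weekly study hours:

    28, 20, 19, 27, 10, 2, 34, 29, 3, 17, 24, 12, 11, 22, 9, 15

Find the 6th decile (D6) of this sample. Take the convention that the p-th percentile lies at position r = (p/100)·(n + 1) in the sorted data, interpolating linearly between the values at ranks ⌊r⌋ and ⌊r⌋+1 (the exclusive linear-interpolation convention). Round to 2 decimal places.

20.40

Sorted: 2, 3, 9, 10, 11, 12, 15, 17, 19, 20, 22, 24, 27, 28, 29, 34.
n = 16.
r = (60/100)·(16 + 1) = 10.2.
Rank 10 is 20 and rank 11 is 22.
Interpolate: 20 + 0.2·(22 − 20) = 20 + 0.2·2 = 20.4.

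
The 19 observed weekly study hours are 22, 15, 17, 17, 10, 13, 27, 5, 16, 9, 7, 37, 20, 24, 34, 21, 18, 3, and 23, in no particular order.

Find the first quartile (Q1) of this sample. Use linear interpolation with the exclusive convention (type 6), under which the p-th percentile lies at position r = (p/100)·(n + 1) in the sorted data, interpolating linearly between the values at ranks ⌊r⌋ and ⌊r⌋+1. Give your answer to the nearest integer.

Sorted: 3, 5, 7, 9, 10, 13, 15, 16, 17, 17, 18, 20, 21, 22, 23, 24, 27, 34, 37.
n = 19.
r = (25/100)·(19 + 1) = 5.
r is an integer, so P25 is the value at rank 5: 10.

10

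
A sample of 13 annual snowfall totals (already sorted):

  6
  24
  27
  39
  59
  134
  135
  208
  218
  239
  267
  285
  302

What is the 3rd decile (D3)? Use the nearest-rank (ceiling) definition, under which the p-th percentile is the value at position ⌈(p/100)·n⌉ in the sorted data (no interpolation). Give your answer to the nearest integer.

39

n = 13.
Position = ⌈30/100 · 13⌉ = ⌈3.9⌉ = 4.
The value at rank 4 is 39.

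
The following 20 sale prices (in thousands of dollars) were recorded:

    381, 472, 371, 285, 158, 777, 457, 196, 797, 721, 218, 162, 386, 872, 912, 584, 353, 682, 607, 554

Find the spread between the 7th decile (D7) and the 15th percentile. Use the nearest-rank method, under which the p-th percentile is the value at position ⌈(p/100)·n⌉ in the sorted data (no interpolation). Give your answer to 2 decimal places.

Sorted: 158, 162, 196, 218, 285, 353, 371, 381, 386, 457, 472, 554, 584, 607, 682, 721, 777, 797, 872, 912.
n = 20.
P15: rank ⌈15/100·20⌉ = 3 → 196.
P70: rank ⌈70/100·20⌉ = 14 → 607.
Difference: 607 − 196 = 411.

411.00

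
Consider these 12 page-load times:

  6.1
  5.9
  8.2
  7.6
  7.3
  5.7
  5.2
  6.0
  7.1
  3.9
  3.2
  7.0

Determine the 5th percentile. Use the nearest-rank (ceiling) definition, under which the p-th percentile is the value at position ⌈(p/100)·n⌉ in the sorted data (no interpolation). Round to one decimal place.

3.2

Sorted: 3.2, 3.9, 5.2, 5.7, 5.9, 6.0, 6.1, 7.0, 7.1, 7.3, 7.6, 8.2.
n = 12.
Position = ⌈5/100 · 12⌉ = ⌈0.6⌉ = 1.
The value at rank 1 is 3.2.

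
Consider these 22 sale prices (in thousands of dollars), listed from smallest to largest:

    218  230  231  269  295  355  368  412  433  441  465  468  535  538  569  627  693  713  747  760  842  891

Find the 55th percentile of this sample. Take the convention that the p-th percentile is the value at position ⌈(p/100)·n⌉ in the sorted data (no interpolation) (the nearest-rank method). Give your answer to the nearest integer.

n = 22.
Position = ⌈55/100 · 22⌉ = ⌈12.1⌉ = 13.
The value at rank 13 is 535.

535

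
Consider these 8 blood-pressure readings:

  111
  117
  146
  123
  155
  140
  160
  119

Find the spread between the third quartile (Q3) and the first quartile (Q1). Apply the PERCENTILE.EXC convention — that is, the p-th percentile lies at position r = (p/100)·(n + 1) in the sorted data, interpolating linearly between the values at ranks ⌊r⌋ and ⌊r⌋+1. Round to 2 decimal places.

Sorted: 111, 117, 119, 123, 140, 146, 155, 160.
n = 8.
P25: r = 2.25; ranks 2–3 are 117, 119; interpolating gives 117.5.
P75: r = 6.75; ranks 6–7 are 146, 155; interpolating gives 152.75.
Difference: 152.75 − 117.5 = 35.25.

35.25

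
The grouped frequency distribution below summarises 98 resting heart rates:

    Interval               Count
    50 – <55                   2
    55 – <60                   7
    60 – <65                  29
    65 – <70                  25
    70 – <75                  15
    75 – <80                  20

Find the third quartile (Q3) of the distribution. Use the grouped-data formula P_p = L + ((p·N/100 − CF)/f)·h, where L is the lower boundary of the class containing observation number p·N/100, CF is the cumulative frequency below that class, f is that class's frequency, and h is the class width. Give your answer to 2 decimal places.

73.50

N = 98; target position k = 75/100 · 98 = 73.5.
Cumulative frequencies: 2, 9, 38, 63, 78, 98.
Observation 73.5 falls in the class 70 – <75.
L = 70, CF = 63, f = 15, h = 5.
P75 = 70 + ((73.5 − 63)/15)·5 = 70 + 3.5 = 73.5.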